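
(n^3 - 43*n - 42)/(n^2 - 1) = (n^2 - n - 42)/(n - 1)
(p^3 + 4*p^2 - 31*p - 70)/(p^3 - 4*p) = (p^2 + 2*p - 35)/(p*(p - 2))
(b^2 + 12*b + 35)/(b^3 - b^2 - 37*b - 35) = (b + 7)/(b^2 - 6*b - 7)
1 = 1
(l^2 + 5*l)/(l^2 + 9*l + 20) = l/(l + 4)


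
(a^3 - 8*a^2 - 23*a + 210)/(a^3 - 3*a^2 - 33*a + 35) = (a - 6)/(a - 1)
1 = 1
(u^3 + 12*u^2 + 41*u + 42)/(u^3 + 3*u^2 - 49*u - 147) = (u + 2)/(u - 7)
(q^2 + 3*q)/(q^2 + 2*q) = (q + 3)/(q + 2)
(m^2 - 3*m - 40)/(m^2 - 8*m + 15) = (m^2 - 3*m - 40)/(m^2 - 8*m + 15)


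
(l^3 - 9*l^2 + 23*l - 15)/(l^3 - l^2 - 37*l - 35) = (-l^3 + 9*l^2 - 23*l + 15)/(-l^3 + l^2 + 37*l + 35)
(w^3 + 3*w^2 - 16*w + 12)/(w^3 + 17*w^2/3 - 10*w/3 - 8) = 3*(w^2 - 3*w + 2)/(3*w^2 - w - 4)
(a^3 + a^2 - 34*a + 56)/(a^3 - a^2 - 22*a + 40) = (a + 7)/(a + 5)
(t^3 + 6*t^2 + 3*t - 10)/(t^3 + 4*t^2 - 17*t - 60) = (t^2 + t - 2)/(t^2 - t - 12)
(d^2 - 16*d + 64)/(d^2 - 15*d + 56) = (d - 8)/(d - 7)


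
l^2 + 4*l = l*(l + 4)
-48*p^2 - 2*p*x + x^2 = (-8*p + x)*(6*p + x)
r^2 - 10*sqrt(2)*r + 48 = (r - 6*sqrt(2))*(r - 4*sqrt(2))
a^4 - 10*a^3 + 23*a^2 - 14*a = a*(a - 7)*(a - 2)*(a - 1)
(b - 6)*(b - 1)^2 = b^3 - 8*b^2 + 13*b - 6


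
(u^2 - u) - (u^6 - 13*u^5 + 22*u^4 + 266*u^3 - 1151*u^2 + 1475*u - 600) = -u^6 + 13*u^5 - 22*u^4 - 266*u^3 + 1152*u^2 - 1476*u + 600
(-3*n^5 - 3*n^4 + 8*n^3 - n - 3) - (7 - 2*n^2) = -3*n^5 - 3*n^4 + 8*n^3 + 2*n^2 - n - 10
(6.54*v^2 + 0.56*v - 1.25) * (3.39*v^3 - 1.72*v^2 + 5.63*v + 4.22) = 22.1706*v^5 - 9.3504*v^4 + 31.6195*v^3 + 32.9016*v^2 - 4.6743*v - 5.275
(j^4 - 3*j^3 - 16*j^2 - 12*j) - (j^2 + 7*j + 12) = j^4 - 3*j^3 - 17*j^2 - 19*j - 12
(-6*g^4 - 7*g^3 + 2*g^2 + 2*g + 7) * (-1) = 6*g^4 + 7*g^3 - 2*g^2 - 2*g - 7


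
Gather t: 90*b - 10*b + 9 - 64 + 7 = 80*b - 48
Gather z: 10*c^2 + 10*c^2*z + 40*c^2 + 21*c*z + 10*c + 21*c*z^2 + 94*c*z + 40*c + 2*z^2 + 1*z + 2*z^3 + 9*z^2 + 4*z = 50*c^2 + 50*c + 2*z^3 + z^2*(21*c + 11) + z*(10*c^2 + 115*c + 5)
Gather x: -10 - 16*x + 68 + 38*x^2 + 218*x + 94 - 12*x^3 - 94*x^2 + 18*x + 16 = -12*x^3 - 56*x^2 + 220*x + 168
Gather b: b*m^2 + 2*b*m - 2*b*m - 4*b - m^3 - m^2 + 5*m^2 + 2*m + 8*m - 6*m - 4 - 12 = b*(m^2 - 4) - m^3 + 4*m^2 + 4*m - 16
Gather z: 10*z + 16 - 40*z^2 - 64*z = -40*z^2 - 54*z + 16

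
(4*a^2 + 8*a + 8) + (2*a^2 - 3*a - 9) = 6*a^2 + 5*a - 1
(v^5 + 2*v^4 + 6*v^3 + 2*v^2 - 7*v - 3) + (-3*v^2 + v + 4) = v^5 + 2*v^4 + 6*v^3 - v^2 - 6*v + 1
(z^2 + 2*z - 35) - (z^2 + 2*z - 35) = 0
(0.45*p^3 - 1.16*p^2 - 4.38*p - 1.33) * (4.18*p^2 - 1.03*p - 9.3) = 1.881*p^5 - 5.3123*p^4 - 21.2986*p^3 + 9.74*p^2 + 42.1039*p + 12.369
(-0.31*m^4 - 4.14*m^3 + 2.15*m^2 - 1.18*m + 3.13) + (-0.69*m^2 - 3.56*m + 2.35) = -0.31*m^4 - 4.14*m^3 + 1.46*m^2 - 4.74*m + 5.48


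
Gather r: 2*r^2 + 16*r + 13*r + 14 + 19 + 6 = 2*r^2 + 29*r + 39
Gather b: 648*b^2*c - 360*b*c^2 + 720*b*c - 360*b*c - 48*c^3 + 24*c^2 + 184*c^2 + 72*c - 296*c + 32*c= 648*b^2*c + b*(-360*c^2 + 360*c) - 48*c^3 + 208*c^2 - 192*c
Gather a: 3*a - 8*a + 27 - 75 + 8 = -5*a - 40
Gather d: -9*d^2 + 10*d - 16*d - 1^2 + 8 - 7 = -9*d^2 - 6*d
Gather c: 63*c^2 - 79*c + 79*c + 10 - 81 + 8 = 63*c^2 - 63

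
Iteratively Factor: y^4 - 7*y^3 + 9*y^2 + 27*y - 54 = (y - 3)*(y^3 - 4*y^2 - 3*y + 18) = (y - 3)^2*(y^2 - y - 6) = (y - 3)^3*(y + 2)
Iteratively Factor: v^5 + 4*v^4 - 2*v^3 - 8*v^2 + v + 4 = (v - 1)*(v^4 + 5*v^3 + 3*v^2 - 5*v - 4) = (v - 1)*(v + 4)*(v^3 + v^2 - v - 1) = (v - 1)^2*(v + 4)*(v^2 + 2*v + 1) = (v - 1)^2*(v + 1)*(v + 4)*(v + 1)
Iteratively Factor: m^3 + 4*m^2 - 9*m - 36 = (m + 3)*(m^2 + m - 12) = (m + 3)*(m + 4)*(m - 3)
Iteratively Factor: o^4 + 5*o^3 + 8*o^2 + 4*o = (o + 2)*(o^3 + 3*o^2 + 2*o) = o*(o + 2)*(o^2 + 3*o + 2) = o*(o + 1)*(o + 2)*(o + 2)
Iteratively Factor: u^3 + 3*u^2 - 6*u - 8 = (u + 4)*(u^2 - u - 2) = (u + 1)*(u + 4)*(u - 2)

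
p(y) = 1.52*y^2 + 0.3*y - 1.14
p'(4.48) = 13.92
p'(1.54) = 4.98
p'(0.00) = 0.30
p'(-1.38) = -3.90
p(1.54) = 2.93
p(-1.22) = 0.76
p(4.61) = 32.55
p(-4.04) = 22.46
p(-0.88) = -0.23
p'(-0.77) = -2.04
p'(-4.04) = -11.98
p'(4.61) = 14.31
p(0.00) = -1.14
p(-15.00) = 336.36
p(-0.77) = -0.47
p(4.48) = 30.71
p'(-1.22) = -3.41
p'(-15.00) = -45.30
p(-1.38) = 1.34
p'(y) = 3.04*y + 0.3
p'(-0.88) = -2.38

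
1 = 1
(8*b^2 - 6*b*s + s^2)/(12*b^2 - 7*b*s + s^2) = (-2*b + s)/(-3*b + s)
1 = 1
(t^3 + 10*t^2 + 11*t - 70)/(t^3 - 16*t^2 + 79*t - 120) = (t^3 + 10*t^2 + 11*t - 70)/(t^3 - 16*t^2 + 79*t - 120)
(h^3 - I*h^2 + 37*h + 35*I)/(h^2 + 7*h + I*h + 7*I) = (h^2 - 2*I*h + 35)/(h + 7)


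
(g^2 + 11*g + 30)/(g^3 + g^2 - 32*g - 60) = (g + 6)/(g^2 - 4*g - 12)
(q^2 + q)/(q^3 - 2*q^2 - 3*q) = 1/(q - 3)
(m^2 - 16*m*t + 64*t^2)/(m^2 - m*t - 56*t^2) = (m - 8*t)/(m + 7*t)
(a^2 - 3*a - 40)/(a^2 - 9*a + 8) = (a + 5)/(a - 1)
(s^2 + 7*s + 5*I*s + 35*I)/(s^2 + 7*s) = (s + 5*I)/s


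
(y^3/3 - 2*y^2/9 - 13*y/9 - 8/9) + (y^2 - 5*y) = y^3/3 + 7*y^2/9 - 58*y/9 - 8/9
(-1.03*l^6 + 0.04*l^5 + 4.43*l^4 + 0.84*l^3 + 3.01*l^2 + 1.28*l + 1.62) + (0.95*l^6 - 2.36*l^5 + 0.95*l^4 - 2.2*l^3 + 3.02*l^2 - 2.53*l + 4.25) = -0.0800000000000001*l^6 - 2.32*l^5 + 5.38*l^4 - 1.36*l^3 + 6.03*l^2 - 1.25*l + 5.87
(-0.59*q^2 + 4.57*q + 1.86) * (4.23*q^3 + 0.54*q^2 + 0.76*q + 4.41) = -2.4957*q^5 + 19.0125*q^4 + 9.8872*q^3 + 1.8757*q^2 + 21.5673*q + 8.2026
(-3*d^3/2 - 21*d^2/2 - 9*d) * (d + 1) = -3*d^4/2 - 12*d^3 - 39*d^2/2 - 9*d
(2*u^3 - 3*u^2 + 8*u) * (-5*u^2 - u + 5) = -10*u^5 + 13*u^4 - 27*u^3 - 23*u^2 + 40*u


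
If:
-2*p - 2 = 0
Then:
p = -1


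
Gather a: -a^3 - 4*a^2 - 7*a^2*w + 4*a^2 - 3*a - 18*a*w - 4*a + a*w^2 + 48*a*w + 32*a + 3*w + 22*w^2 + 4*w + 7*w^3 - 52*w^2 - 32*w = -a^3 - 7*a^2*w + a*(w^2 + 30*w + 25) + 7*w^3 - 30*w^2 - 25*w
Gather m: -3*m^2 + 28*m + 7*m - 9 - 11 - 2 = -3*m^2 + 35*m - 22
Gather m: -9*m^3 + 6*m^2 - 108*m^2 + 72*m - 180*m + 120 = -9*m^3 - 102*m^2 - 108*m + 120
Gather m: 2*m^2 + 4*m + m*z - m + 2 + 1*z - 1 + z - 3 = 2*m^2 + m*(z + 3) + 2*z - 2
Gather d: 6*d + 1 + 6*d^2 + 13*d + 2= 6*d^2 + 19*d + 3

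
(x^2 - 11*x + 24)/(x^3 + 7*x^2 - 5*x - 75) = (x - 8)/(x^2 + 10*x + 25)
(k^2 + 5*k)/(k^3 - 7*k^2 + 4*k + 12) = k*(k + 5)/(k^3 - 7*k^2 + 4*k + 12)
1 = 1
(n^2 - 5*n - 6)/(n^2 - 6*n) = (n + 1)/n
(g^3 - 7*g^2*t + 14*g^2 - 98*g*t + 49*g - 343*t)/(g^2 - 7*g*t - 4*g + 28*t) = (g^2 + 14*g + 49)/(g - 4)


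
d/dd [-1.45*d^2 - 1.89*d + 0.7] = -2.9*d - 1.89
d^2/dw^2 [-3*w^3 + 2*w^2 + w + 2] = 4 - 18*w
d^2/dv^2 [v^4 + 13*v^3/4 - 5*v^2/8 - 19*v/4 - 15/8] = 12*v^2 + 39*v/2 - 5/4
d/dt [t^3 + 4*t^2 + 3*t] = 3*t^2 + 8*t + 3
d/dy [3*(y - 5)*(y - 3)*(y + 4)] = 9*y^2 - 24*y - 51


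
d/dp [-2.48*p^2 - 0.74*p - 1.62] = -4.96*p - 0.74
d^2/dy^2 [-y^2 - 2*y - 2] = -2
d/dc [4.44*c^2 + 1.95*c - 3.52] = 8.88*c + 1.95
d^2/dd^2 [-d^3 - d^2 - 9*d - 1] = -6*d - 2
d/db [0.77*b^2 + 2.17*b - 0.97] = 1.54*b + 2.17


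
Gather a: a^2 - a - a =a^2 - 2*a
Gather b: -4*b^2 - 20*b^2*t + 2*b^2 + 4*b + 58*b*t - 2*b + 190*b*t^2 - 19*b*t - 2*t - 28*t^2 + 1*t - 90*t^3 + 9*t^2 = b^2*(-20*t - 2) + b*(190*t^2 + 39*t + 2) - 90*t^3 - 19*t^2 - t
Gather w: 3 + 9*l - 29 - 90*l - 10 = -81*l - 36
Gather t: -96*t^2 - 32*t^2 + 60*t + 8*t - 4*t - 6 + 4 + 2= -128*t^2 + 64*t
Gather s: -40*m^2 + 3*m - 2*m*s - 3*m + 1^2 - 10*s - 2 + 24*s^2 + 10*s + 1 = -40*m^2 - 2*m*s + 24*s^2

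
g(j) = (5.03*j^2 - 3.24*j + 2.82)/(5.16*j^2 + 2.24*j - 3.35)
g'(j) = (-10.32*j - 2.24)*(5.03*j^2 - 3.24*j + 2.82)/(5.16*j^2 + 2.24*j - 3.35)^2 + (10.06*j - 3.24)/(5.16*j^2 + 2.24*j - 3.35) = (27.9856*j^2 - 62.8034*j + 4.5372)/(26.6256*j^4 + 23.1168*j^3 - 29.5544*j^2 - 15.008*j + 11.2225)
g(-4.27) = 1.34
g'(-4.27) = 0.12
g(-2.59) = 1.77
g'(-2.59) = 0.55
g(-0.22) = -1.05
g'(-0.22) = 1.53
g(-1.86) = 2.54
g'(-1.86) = 2.04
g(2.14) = 0.75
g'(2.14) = -0.00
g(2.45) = 0.76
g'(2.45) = 0.02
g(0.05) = -0.83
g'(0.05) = 0.14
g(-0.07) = -0.88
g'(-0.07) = 0.75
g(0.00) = -0.84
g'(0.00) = 0.40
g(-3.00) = 1.59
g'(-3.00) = 0.34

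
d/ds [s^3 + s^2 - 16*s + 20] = 3*s^2 + 2*s - 16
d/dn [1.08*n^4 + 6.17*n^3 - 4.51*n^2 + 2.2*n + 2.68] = 4.32*n^3 + 18.51*n^2 - 9.02*n + 2.2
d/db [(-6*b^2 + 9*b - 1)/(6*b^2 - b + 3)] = 2*(-24*b^2 - 12*b + 13)/(36*b^4 - 12*b^3 + 37*b^2 - 6*b + 9)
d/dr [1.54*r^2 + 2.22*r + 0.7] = 3.08*r + 2.22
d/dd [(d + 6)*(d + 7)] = 2*d + 13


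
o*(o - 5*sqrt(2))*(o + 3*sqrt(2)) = o^3 - 2*sqrt(2)*o^2 - 30*o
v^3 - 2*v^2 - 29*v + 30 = (v - 6)*(v - 1)*(v + 5)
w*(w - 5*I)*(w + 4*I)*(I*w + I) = I*w^4 + w^3 + I*w^3 + w^2 + 20*I*w^2 + 20*I*w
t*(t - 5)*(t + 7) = t^3 + 2*t^2 - 35*t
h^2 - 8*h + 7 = (h - 7)*(h - 1)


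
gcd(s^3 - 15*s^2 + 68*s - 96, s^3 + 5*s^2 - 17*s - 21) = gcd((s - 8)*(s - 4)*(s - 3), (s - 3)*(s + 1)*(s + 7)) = s - 3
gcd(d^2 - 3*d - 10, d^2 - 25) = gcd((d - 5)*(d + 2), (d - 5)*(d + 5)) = d - 5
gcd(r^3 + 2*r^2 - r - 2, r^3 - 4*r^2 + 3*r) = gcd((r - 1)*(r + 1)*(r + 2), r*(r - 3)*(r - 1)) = r - 1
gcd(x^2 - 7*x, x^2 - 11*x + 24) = 1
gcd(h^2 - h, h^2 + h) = h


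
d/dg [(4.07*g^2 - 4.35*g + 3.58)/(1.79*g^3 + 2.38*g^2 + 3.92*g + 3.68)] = (-7.2853*g^4 + 15.573*g^3 + 7.0828*g^2 + 12.9144*g - 30.0416)/(3.2041*g^6 + 8.5204*g^5 + 19.698*g^4 + 31.8336*g^3 + 32.8832*g^2 + 28.8512*g + 13.5424)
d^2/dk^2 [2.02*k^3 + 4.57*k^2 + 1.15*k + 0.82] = 12.12*k + 9.14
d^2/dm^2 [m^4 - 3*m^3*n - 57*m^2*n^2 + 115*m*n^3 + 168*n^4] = 12*m^2 - 18*m*n - 114*n^2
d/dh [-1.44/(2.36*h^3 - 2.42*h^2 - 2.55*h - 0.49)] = (10.1952*h^2 - 6.9696*h - 3.672)/(-2.36*h^3 + 2.42*h^2 + 2.55*h + 0.49)^2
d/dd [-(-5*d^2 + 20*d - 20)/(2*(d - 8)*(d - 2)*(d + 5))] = 5*(-d^2 + 4*d - 46)/(2*(d^4 - 6*d^3 - 71*d^2 + 240*d + 1600))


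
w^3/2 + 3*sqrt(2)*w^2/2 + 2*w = w*(w/2 + sqrt(2)/2)*(w + 2*sqrt(2))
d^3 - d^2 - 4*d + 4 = (d - 2)*(d - 1)*(d + 2)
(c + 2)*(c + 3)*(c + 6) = c^3 + 11*c^2 + 36*c + 36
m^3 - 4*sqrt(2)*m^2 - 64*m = m*(m - 8*sqrt(2))*(m + 4*sqrt(2))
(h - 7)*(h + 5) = h^2 - 2*h - 35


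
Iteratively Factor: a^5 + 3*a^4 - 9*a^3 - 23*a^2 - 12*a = (a + 1)*(a^4 + 2*a^3 - 11*a^2 - 12*a) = (a + 1)^2*(a^3 + a^2 - 12*a) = (a - 3)*(a + 1)^2*(a^2 + 4*a) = a*(a - 3)*(a + 1)^2*(a + 4)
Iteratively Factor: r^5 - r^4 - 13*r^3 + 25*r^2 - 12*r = (r - 3)*(r^4 + 2*r^3 - 7*r^2 + 4*r) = r*(r - 3)*(r^3 + 2*r^2 - 7*r + 4) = r*(r - 3)*(r - 1)*(r^2 + 3*r - 4) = r*(r - 3)*(r - 1)^2*(r + 4)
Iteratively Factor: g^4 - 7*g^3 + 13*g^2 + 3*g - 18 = (g - 3)*(g^3 - 4*g^2 + g + 6) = (g - 3)*(g + 1)*(g^2 - 5*g + 6) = (g - 3)*(g - 2)*(g + 1)*(g - 3)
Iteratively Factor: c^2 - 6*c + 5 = (c - 1)*(c - 5)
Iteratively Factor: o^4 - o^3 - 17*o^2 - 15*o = (o - 5)*(o^3 + 4*o^2 + 3*o) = (o - 5)*(o + 1)*(o^2 + 3*o) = o*(o - 5)*(o + 1)*(o + 3)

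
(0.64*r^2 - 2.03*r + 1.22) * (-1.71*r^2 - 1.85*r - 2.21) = -1.0944*r^4 + 2.2873*r^3 + 0.2549*r^2 + 2.2293*r - 2.6962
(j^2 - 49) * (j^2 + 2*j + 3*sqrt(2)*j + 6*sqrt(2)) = j^4 + 2*j^3 + 3*sqrt(2)*j^3 - 49*j^2 + 6*sqrt(2)*j^2 - 147*sqrt(2)*j - 98*j - 294*sqrt(2)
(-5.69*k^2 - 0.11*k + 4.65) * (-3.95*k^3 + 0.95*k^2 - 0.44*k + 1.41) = 22.4755*k^5 - 4.971*k^4 - 15.9684*k^3 - 3.557*k^2 - 2.2011*k + 6.5565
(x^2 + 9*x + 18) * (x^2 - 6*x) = x^4 + 3*x^3 - 36*x^2 - 108*x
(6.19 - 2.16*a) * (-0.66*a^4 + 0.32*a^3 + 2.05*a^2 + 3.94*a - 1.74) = 1.4256*a^5 - 4.7766*a^4 - 2.4472*a^3 + 4.1791*a^2 + 28.147*a - 10.7706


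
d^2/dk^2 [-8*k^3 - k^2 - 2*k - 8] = -48*k - 2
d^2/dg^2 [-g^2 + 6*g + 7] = -2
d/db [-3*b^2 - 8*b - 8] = -6*b - 8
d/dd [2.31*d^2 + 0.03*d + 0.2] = 4.62*d + 0.03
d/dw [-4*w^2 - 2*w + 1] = -8*w - 2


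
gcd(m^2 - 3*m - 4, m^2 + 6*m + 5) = m + 1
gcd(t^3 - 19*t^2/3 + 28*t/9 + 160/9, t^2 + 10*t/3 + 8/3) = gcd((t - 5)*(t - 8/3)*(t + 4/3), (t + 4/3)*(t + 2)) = t + 4/3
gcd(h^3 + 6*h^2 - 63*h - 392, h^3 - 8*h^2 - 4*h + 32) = h - 8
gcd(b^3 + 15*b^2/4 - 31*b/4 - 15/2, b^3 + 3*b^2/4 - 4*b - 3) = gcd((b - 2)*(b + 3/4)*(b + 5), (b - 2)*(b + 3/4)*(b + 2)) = b^2 - 5*b/4 - 3/2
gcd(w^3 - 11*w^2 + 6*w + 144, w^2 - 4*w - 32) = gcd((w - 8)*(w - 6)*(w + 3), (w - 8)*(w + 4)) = w - 8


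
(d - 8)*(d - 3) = d^2 - 11*d + 24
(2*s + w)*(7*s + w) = 14*s^2 + 9*s*w + w^2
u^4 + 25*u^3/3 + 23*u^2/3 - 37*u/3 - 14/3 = (u - 1)*(u + 1/3)*(u + 2)*(u + 7)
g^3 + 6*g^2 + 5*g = g*(g + 1)*(g + 5)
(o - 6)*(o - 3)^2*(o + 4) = o^4 - 8*o^3 - 3*o^2 + 126*o - 216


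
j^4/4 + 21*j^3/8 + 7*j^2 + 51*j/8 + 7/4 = (j/4 + 1/4)*(j + 1/2)*(j + 2)*(j + 7)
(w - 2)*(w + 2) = w^2 - 4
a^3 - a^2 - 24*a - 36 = (a - 6)*(a + 2)*(a + 3)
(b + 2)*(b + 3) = b^2 + 5*b + 6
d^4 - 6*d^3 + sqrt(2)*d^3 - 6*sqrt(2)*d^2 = d^2*(d - 6)*(d + sqrt(2))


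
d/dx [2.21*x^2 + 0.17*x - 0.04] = 4.42*x + 0.17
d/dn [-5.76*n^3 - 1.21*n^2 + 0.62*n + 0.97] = -17.28*n^2 - 2.42*n + 0.62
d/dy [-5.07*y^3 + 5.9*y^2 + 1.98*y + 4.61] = -15.21*y^2 + 11.8*y + 1.98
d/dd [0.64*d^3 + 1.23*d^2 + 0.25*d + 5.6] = 1.92*d^2 + 2.46*d + 0.25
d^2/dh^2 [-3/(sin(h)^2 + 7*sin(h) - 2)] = 3*(4*sin(h)^4 + 21*sin(h)^3 + 51*sin(h)^2 - 28*sin(h) - 102)/(sin(h)^2 + 7*sin(h) - 2)^3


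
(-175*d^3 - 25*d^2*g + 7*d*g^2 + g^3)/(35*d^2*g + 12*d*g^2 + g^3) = (-5*d + g)/g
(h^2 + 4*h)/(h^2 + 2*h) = (h + 4)/(h + 2)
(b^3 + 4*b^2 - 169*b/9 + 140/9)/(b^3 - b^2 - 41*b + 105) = (b^2 - 3*b + 20/9)/(b^2 - 8*b + 15)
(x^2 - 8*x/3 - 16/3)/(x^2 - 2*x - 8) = (x + 4/3)/(x + 2)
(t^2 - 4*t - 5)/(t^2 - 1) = (t - 5)/(t - 1)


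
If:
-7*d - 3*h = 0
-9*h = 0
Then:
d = 0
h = 0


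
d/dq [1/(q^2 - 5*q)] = (5 - 2*q)/(q^2*(q - 5)^2)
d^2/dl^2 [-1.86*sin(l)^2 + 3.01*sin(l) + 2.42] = -3.01*sin(l) - 3.72*cos(2*l)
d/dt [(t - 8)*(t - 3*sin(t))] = t + (8 - t)*(3*cos(t) - 1) - 3*sin(t)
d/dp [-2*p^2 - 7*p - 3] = -4*p - 7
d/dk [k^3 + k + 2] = 3*k^2 + 1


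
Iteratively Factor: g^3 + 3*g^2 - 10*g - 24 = (g + 2)*(g^2 + g - 12) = (g - 3)*(g + 2)*(g + 4)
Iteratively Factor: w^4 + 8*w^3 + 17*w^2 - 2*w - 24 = (w + 3)*(w^3 + 5*w^2 + 2*w - 8) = (w + 3)*(w + 4)*(w^2 + w - 2) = (w + 2)*(w + 3)*(w + 4)*(w - 1)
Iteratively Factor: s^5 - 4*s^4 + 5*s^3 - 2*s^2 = (s - 1)*(s^4 - 3*s^3 + 2*s^2) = s*(s - 1)*(s^3 - 3*s^2 + 2*s) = s^2*(s - 1)*(s^2 - 3*s + 2) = s^2*(s - 2)*(s - 1)*(s - 1)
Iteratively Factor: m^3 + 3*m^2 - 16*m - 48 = (m + 3)*(m^2 - 16) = (m - 4)*(m + 3)*(m + 4)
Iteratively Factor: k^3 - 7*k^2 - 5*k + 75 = (k + 3)*(k^2 - 10*k + 25) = (k - 5)*(k + 3)*(k - 5)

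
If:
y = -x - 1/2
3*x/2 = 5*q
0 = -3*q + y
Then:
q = -3/38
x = -5/19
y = -9/38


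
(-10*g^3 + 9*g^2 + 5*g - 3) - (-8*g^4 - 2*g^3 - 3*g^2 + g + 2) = 8*g^4 - 8*g^3 + 12*g^2 + 4*g - 5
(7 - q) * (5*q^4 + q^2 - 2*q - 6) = -5*q^5 + 35*q^4 - q^3 + 9*q^2 - 8*q - 42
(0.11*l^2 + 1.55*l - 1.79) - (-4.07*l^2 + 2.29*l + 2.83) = 4.18*l^2 - 0.74*l - 4.62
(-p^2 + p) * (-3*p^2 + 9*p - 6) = 3*p^4 - 12*p^3 + 15*p^2 - 6*p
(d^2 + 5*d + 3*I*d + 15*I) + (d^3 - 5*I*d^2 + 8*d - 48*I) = d^3 + d^2 - 5*I*d^2 + 13*d + 3*I*d - 33*I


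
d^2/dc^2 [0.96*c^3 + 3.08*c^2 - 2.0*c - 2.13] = 5.76*c + 6.16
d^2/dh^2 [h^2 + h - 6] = 2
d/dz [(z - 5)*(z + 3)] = 2*z - 2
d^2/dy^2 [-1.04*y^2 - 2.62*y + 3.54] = -2.08000000000000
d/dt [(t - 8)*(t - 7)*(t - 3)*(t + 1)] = 4*t^3 - 51*t^2 + 166*t - 67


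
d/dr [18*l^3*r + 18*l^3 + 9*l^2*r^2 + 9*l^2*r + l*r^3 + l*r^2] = l*(18*l^2 + 18*l*r + 9*l + 3*r^2 + 2*r)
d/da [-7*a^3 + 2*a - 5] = 2 - 21*a^2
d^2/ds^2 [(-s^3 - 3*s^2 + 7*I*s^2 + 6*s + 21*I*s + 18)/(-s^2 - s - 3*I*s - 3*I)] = (s^3*(-76 - 40*I) + s^2*(-288 - 36*I) + s*(-540 - 216*I) - 324*I)/(s^6 + s^5*(3 + 9*I) + s^4*(-24 + 27*I) - 80*s^3 + s^2*(-81 - 72*I) + s*(-27 - 81*I) - 27*I)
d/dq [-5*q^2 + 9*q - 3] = 9 - 10*q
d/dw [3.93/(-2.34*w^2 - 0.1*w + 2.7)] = (18.3924*w + 0.393)/(2.34*w^2 + 0.1*w - 2.7)^2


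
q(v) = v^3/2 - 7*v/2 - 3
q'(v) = 3*v^2/2 - 7/2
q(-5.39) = -62.43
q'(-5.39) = 40.08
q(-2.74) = -3.70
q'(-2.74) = 7.76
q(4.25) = 20.51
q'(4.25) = 23.59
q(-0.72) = -0.67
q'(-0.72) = -2.72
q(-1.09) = 0.17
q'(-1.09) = -1.72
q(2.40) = -4.49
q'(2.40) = 5.14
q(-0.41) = -1.60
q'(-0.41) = -3.25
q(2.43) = -4.33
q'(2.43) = 5.36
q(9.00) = 330.00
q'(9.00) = 118.00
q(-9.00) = -336.00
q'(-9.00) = 118.00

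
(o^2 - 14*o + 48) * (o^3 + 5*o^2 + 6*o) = o^5 - 9*o^4 - 16*o^3 + 156*o^2 + 288*o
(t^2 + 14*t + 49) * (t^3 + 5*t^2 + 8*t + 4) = t^5 + 19*t^4 + 127*t^3 + 361*t^2 + 448*t + 196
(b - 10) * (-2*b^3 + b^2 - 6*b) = -2*b^4 + 21*b^3 - 16*b^2 + 60*b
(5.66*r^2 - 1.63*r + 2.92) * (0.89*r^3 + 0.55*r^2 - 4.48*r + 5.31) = 5.0374*r^5 + 1.6623*r^4 - 23.6545*r^3 + 38.963*r^2 - 21.7369*r + 15.5052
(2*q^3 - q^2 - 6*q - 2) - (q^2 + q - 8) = 2*q^3 - 2*q^2 - 7*q + 6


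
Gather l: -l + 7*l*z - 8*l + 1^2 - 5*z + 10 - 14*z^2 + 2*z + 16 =l*(7*z - 9) - 14*z^2 - 3*z + 27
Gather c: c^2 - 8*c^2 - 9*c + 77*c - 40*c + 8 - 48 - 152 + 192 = -7*c^2 + 28*c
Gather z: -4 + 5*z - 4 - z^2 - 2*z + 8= -z^2 + 3*z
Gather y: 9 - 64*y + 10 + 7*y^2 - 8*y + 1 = 7*y^2 - 72*y + 20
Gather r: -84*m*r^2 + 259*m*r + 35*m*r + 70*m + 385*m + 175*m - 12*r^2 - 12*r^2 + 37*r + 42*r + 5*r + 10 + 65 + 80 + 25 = 630*m + r^2*(-84*m - 24) + r*(294*m + 84) + 180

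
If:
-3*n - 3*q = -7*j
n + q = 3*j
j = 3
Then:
No Solution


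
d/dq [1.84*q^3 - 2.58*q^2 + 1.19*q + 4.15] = 5.52*q^2 - 5.16*q + 1.19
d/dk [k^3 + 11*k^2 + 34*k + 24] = 3*k^2 + 22*k + 34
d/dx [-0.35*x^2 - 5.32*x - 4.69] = -0.7*x - 5.32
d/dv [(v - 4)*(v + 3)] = 2*v - 1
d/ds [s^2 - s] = 2*s - 1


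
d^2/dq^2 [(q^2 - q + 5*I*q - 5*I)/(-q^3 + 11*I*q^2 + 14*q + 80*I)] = (-2*q^6 + q^5*(6 - 30*I) + q^4*(-414 - 6*I) + q^3*(666 + 258*I) + q^2*(-480 - 3090*I) + q*(-1740 - 26400*I) + 1600 + 8520*I)/(q^9 - 33*I*q^8 - 405*q^7 + 2015*I*q^6 + 390*q^5 + 29292*I*q^4 + 51976*q^3 + 164160*I*q^2 + 268800*q + 512000*I)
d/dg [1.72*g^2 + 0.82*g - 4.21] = 3.44*g + 0.82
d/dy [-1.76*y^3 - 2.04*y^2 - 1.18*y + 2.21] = -5.28*y^2 - 4.08*y - 1.18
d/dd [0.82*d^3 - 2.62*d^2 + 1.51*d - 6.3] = 2.46*d^2 - 5.24*d + 1.51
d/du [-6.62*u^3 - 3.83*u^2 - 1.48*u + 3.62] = -19.86*u^2 - 7.66*u - 1.48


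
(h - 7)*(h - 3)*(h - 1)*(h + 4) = h^4 - 7*h^3 - 13*h^2 + 103*h - 84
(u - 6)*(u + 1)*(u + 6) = u^3 + u^2 - 36*u - 36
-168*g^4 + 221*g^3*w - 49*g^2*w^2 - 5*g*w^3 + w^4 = (-8*g + w)*(-3*g + w)*(-g + w)*(7*g + w)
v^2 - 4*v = v*(v - 4)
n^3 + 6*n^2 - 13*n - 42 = (n - 3)*(n + 2)*(n + 7)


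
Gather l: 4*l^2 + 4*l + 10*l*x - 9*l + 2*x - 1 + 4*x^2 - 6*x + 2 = 4*l^2 + l*(10*x - 5) + 4*x^2 - 4*x + 1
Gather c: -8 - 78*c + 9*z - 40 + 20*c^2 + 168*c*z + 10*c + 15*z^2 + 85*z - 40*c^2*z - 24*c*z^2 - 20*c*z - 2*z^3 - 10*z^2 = c^2*(20 - 40*z) + c*(-24*z^2 + 148*z - 68) - 2*z^3 + 5*z^2 + 94*z - 48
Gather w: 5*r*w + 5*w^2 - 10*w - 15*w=5*w^2 + w*(5*r - 25)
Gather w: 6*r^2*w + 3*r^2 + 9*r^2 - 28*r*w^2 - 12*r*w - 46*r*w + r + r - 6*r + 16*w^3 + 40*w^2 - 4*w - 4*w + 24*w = 12*r^2 - 4*r + 16*w^3 + w^2*(40 - 28*r) + w*(6*r^2 - 58*r + 16)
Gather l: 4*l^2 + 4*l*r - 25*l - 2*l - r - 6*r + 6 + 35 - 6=4*l^2 + l*(4*r - 27) - 7*r + 35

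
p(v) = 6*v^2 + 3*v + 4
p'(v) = 12*v + 3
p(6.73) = 295.95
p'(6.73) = 83.76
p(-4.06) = 90.72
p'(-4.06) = -45.72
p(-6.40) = 230.56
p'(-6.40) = -73.80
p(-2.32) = 29.33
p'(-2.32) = -24.84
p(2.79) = 59.07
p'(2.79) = 36.48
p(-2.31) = 29.09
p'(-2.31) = -24.72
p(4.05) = 114.56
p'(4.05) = 51.60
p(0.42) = 6.32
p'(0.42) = 8.04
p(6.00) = 238.00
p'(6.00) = 75.00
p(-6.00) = 202.00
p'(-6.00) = -69.00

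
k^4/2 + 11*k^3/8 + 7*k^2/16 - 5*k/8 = k*(k/2 + 1)*(k - 1/2)*(k + 5/4)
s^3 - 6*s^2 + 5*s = s*(s - 5)*(s - 1)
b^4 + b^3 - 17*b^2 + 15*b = b*(b - 3)*(b - 1)*(b + 5)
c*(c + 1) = c^2 + c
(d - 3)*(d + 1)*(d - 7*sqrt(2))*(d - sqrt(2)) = d^4 - 8*sqrt(2)*d^3 - 2*d^3 + 11*d^2 + 16*sqrt(2)*d^2 - 28*d + 24*sqrt(2)*d - 42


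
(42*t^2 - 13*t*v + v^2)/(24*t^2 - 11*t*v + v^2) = (42*t^2 - 13*t*v + v^2)/(24*t^2 - 11*t*v + v^2)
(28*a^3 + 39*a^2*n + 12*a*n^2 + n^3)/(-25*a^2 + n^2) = (-28*a^3 - 39*a^2*n - 12*a*n^2 - n^3)/(25*a^2 - n^2)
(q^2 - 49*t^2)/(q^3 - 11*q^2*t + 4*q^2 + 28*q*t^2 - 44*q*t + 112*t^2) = (q + 7*t)/(q^2 - 4*q*t + 4*q - 16*t)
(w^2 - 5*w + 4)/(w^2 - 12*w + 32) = (w - 1)/(w - 8)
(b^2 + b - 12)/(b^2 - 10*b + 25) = (b^2 + b - 12)/(b^2 - 10*b + 25)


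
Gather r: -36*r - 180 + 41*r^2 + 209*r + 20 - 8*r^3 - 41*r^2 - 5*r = -8*r^3 + 168*r - 160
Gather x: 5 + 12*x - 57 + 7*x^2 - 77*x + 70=7*x^2 - 65*x + 18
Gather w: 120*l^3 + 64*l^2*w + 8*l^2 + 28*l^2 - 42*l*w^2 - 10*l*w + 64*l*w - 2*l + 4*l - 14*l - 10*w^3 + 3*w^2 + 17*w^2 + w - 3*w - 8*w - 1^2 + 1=120*l^3 + 36*l^2 - 12*l - 10*w^3 + w^2*(20 - 42*l) + w*(64*l^2 + 54*l - 10)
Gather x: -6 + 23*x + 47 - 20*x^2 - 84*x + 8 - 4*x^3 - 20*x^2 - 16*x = -4*x^3 - 40*x^2 - 77*x + 49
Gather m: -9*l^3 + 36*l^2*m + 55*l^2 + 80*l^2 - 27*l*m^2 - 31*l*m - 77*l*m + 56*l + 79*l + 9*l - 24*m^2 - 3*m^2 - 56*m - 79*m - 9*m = -9*l^3 + 135*l^2 + 144*l + m^2*(-27*l - 27) + m*(36*l^2 - 108*l - 144)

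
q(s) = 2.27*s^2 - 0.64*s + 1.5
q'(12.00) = 53.84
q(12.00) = 320.70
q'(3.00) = 12.98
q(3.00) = 20.01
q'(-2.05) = -9.95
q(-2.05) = 12.35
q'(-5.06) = -23.61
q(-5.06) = 62.86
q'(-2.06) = -9.99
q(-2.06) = 12.45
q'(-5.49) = -25.56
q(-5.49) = 73.43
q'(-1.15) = -5.86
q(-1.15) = 5.24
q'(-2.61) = -12.49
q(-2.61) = 18.63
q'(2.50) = 10.71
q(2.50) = 14.09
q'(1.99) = 8.39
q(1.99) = 9.22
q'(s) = 4.54*s - 0.64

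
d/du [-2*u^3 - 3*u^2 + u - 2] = -6*u^2 - 6*u + 1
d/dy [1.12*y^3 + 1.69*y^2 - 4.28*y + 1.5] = 3.36*y^2 + 3.38*y - 4.28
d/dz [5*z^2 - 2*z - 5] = 10*z - 2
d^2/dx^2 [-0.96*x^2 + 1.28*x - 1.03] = -1.92000000000000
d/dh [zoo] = 0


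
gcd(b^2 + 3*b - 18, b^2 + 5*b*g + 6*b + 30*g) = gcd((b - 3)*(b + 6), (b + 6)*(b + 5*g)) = b + 6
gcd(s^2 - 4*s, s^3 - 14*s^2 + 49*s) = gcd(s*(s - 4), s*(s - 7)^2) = s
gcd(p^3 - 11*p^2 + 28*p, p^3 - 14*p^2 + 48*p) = p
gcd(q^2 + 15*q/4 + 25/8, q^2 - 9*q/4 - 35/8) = q + 5/4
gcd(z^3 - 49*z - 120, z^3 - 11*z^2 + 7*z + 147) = z + 3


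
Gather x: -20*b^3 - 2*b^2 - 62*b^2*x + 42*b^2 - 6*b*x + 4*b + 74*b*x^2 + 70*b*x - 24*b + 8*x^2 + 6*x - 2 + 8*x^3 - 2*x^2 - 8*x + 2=-20*b^3 + 40*b^2 - 20*b + 8*x^3 + x^2*(74*b + 6) + x*(-62*b^2 + 64*b - 2)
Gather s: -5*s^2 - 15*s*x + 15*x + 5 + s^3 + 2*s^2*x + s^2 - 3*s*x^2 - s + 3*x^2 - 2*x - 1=s^3 + s^2*(2*x - 4) + s*(-3*x^2 - 15*x - 1) + 3*x^2 + 13*x + 4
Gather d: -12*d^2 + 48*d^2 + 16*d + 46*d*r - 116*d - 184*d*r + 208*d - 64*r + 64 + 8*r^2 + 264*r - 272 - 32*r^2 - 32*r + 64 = 36*d^2 + d*(108 - 138*r) - 24*r^2 + 168*r - 144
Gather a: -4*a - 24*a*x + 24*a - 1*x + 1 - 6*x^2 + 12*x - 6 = a*(20 - 24*x) - 6*x^2 + 11*x - 5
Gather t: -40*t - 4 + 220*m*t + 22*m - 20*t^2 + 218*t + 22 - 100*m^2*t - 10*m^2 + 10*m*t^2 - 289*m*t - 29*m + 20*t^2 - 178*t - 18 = -10*m^2 + 10*m*t^2 - 7*m + t*(-100*m^2 - 69*m)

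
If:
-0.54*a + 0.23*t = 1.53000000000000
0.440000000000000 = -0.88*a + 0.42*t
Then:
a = -22.19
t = -45.44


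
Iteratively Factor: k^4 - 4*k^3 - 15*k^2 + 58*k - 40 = (k - 1)*(k^3 - 3*k^2 - 18*k + 40) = (k - 1)*(k + 4)*(k^2 - 7*k + 10) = (k - 5)*(k - 1)*(k + 4)*(k - 2)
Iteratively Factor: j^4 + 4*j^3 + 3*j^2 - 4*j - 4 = (j - 1)*(j^3 + 5*j^2 + 8*j + 4) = (j - 1)*(j + 1)*(j^2 + 4*j + 4) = (j - 1)*(j + 1)*(j + 2)*(j + 2)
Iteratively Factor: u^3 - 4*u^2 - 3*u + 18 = (u + 2)*(u^2 - 6*u + 9) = (u - 3)*(u + 2)*(u - 3)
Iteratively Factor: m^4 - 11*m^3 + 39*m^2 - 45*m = (m - 3)*(m^3 - 8*m^2 + 15*m) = (m - 5)*(m - 3)*(m^2 - 3*m) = m*(m - 5)*(m - 3)*(m - 3)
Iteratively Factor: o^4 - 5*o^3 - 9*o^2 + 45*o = (o - 5)*(o^3 - 9*o) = (o - 5)*(o - 3)*(o^2 + 3*o) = (o - 5)*(o - 3)*(o + 3)*(o)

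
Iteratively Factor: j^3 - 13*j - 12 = (j - 4)*(j^2 + 4*j + 3) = (j - 4)*(j + 3)*(j + 1)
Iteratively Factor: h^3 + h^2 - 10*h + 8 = (h - 1)*(h^2 + 2*h - 8) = (h - 2)*(h - 1)*(h + 4)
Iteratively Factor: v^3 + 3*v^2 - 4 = (v - 1)*(v^2 + 4*v + 4) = (v - 1)*(v + 2)*(v + 2)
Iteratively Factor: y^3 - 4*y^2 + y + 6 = (y - 2)*(y^2 - 2*y - 3) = (y - 2)*(y + 1)*(y - 3)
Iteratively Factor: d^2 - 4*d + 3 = (d - 1)*(d - 3)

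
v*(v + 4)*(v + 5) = v^3 + 9*v^2 + 20*v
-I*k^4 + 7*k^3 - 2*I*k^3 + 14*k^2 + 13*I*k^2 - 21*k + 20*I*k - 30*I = (k + 3)*(k + 2*I)*(k + 5*I)*(-I*k + I)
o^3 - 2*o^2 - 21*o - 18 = (o - 6)*(o + 1)*(o + 3)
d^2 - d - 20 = (d - 5)*(d + 4)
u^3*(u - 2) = u^4 - 2*u^3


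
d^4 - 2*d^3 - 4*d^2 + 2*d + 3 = (d - 3)*(d - 1)*(d + 1)^2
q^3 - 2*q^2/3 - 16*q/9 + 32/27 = (q - 4/3)*(q - 2/3)*(q + 4/3)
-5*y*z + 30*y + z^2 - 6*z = (-5*y + z)*(z - 6)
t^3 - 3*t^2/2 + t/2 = t*(t - 1)*(t - 1/2)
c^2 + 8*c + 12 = (c + 2)*(c + 6)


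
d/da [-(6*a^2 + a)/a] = -6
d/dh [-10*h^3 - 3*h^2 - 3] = 6*h*(-5*h - 1)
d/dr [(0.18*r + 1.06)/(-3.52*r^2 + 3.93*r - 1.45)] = (0.6336*r^2 + 7.4624*r - 4.4268)/(12.3904*r^4 - 27.6672*r^3 + 25.6529*r^2 - 11.397*r + 2.1025)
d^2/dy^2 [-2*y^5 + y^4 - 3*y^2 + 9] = -40*y^3 + 12*y^2 - 6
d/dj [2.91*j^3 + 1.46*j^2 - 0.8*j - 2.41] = 8.73*j^2 + 2.92*j - 0.8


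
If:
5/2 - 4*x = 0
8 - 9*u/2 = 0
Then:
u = 16/9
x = 5/8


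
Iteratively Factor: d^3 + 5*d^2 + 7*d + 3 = (d + 1)*(d^2 + 4*d + 3) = (d + 1)*(d + 3)*(d + 1)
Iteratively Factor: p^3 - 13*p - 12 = (p - 4)*(p^2 + 4*p + 3) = (p - 4)*(p + 1)*(p + 3)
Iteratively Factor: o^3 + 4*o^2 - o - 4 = (o + 4)*(o^2 - 1) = (o - 1)*(o + 4)*(o + 1)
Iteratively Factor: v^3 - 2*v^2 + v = (v - 1)*(v^2 - v) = (v - 1)^2*(v)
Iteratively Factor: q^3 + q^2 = (q)*(q^2 + q) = q*(q + 1)*(q)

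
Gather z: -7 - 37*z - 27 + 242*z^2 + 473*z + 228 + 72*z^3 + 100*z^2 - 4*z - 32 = 72*z^3 + 342*z^2 + 432*z + 162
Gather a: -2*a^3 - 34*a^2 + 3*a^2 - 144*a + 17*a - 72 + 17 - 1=-2*a^3 - 31*a^2 - 127*a - 56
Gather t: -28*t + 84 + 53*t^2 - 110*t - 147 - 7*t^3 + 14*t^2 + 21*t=-7*t^3 + 67*t^2 - 117*t - 63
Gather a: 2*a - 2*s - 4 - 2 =2*a - 2*s - 6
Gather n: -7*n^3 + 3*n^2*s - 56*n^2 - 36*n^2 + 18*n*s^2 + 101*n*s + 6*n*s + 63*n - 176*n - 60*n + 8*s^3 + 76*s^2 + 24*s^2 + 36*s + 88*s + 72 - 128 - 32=-7*n^3 + n^2*(3*s - 92) + n*(18*s^2 + 107*s - 173) + 8*s^3 + 100*s^2 + 124*s - 88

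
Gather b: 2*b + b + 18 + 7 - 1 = 3*b + 24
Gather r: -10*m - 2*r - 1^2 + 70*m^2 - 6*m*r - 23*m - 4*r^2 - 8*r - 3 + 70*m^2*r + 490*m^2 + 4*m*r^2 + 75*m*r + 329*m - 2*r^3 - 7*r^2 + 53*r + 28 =560*m^2 + 296*m - 2*r^3 + r^2*(4*m - 11) + r*(70*m^2 + 69*m + 43) + 24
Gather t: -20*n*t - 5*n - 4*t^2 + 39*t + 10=-5*n - 4*t^2 + t*(39 - 20*n) + 10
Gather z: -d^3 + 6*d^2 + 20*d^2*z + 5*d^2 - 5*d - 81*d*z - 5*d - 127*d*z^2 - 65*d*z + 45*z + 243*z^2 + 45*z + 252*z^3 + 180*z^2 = -d^3 + 11*d^2 - 10*d + 252*z^3 + z^2*(423 - 127*d) + z*(20*d^2 - 146*d + 90)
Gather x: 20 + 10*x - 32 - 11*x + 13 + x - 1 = 0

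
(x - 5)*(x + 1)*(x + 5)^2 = x^4 + 6*x^3 - 20*x^2 - 150*x - 125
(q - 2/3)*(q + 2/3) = q^2 - 4/9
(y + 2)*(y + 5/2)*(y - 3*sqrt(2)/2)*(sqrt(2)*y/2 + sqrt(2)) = sqrt(2)*y^4/2 - 3*y^3/2 + 13*sqrt(2)*y^3/4 - 39*y^2/4 + 7*sqrt(2)*y^2 - 21*y + 5*sqrt(2)*y - 15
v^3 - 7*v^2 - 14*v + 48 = (v - 8)*(v - 2)*(v + 3)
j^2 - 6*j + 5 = (j - 5)*(j - 1)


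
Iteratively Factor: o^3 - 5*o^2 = (o - 5)*(o^2) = o*(o - 5)*(o)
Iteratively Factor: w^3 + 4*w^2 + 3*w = (w)*(w^2 + 4*w + 3) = w*(w + 1)*(w + 3)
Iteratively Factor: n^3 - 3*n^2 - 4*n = (n + 1)*(n^2 - 4*n) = (n - 4)*(n + 1)*(n)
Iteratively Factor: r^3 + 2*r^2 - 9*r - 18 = (r - 3)*(r^2 + 5*r + 6) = (r - 3)*(r + 3)*(r + 2)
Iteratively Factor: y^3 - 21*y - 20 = (y - 5)*(y^2 + 5*y + 4) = (y - 5)*(y + 4)*(y + 1)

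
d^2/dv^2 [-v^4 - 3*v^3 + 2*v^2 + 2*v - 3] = -12*v^2 - 18*v + 4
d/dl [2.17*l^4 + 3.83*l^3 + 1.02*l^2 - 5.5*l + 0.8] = 8.68*l^3 + 11.49*l^2 + 2.04*l - 5.5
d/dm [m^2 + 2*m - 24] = 2*m + 2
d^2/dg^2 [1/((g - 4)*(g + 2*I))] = 2*((g - 4)^2 + (g - 4)*(g + 2*I) + (g + 2*I)^2)/((g - 4)^3*(g + 2*I)^3)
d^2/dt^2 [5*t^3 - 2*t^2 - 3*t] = 30*t - 4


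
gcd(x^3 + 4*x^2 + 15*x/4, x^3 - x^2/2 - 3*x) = x^2 + 3*x/2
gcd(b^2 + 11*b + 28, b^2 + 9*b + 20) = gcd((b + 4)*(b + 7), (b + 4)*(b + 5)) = b + 4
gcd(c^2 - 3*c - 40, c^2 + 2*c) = 1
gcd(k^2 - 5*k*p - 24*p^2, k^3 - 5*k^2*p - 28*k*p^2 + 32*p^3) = -k + 8*p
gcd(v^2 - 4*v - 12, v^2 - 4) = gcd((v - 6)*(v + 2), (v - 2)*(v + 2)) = v + 2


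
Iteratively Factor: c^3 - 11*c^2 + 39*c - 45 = (c - 3)*(c^2 - 8*c + 15) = (c - 3)^2*(c - 5)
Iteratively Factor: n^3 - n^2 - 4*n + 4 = (n + 2)*(n^2 - 3*n + 2) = (n - 1)*(n + 2)*(n - 2)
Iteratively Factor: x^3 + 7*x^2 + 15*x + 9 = (x + 3)*(x^2 + 4*x + 3) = (x + 1)*(x + 3)*(x + 3)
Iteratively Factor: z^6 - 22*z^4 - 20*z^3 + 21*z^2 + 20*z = (z - 5)*(z^5 + 5*z^4 + 3*z^3 - 5*z^2 - 4*z) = (z - 5)*(z + 1)*(z^4 + 4*z^3 - z^2 - 4*z) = (z - 5)*(z - 1)*(z + 1)*(z^3 + 5*z^2 + 4*z) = (z - 5)*(z - 1)*(z + 1)*(z + 4)*(z^2 + z) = z*(z - 5)*(z - 1)*(z + 1)*(z + 4)*(z + 1)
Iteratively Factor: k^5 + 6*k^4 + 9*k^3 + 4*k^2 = (k + 1)*(k^4 + 5*k^3 + 4*k^2) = (k + 1)*(k + 4)*(k^3 + k^2) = k*(k + 1)*(k + 4)*(k^2 + k) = k^2*(k + 1)*(k + 4)*(k + 1)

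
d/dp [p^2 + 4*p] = 2*p + 4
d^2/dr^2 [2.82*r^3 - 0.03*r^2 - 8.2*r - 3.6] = 16.92*r - 0.06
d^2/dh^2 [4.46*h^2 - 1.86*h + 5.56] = 8.92000000000000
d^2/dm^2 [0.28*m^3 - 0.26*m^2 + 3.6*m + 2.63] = 1.68*m - 0.52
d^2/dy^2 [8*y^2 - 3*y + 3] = 16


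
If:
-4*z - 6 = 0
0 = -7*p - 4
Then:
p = -4/7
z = -3/2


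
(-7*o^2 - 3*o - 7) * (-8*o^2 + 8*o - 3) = 56*o^4 - 32*o^3 + 53*o^2 - 47*o + 21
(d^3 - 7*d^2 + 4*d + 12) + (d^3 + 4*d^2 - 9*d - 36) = 2*d^3 - 3*d^2 - 5*d - 24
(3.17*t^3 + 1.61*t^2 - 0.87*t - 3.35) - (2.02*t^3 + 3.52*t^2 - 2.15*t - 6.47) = 1.15*t^3 - 1.91*t^2 + 1.28*t + 3.12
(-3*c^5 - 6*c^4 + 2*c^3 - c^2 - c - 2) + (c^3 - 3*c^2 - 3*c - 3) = -3*c^5 - 6*c^4 + 3*c^3 - 4*c^2 - 4*c - 5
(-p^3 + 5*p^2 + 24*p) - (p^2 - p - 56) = -p^3 + 4*p^2 + 25*p + 56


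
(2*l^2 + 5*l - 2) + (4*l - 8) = 2*l^2 + 9*l - 10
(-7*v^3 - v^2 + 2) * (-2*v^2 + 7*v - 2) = 14*v^5 - 47*v^4 + 7*v^3 - 2*v^2 + 14*v - 4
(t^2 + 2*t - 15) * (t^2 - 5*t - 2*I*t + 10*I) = t^4 - 3*t^3 - 2*I*t^3 - 25*t^2 + 6*I*t^2 + 75*t + 50*I*t - 150*I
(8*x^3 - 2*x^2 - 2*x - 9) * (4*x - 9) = 32*x^4 - 80*x^3 + 10*x^2 - 18*x + 81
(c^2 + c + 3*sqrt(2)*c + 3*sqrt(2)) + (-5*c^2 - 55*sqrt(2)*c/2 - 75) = -4*c^2 - 49*sqrt(2)*c/2 + c - 75 + 3*sqrt(2)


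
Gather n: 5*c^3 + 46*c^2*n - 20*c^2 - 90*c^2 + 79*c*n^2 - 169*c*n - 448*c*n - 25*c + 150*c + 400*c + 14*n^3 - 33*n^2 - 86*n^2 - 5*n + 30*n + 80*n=5*c^3 - 110*c^2 + 525*c + 14*n^3 + n^2*(79*c - 119) + n*(46*c^2 - 617*c + 105)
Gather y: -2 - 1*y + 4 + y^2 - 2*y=y^2 - 3*y + 2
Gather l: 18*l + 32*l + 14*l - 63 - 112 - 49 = 64*l - 224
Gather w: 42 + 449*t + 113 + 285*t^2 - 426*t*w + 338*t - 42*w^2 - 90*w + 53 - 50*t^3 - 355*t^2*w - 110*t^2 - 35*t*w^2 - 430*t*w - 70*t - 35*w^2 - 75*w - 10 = -50*t^3 + 175*t^2 + 717*t + w^2*(-35*t - 77) + w*(-355*t^2 - 856*t - 165) + 198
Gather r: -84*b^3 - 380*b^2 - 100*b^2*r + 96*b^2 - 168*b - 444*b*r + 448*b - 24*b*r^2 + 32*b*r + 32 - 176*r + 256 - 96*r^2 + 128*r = -84*b^3 - 284*b^2 + 280*b + r^2*(-24*b - 96) + r*(-100*b^2 - 412*b - 48) + 288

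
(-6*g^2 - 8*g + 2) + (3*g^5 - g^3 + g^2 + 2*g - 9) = 3*g^5 - g^3 - 5*g^2 - 6*g - 7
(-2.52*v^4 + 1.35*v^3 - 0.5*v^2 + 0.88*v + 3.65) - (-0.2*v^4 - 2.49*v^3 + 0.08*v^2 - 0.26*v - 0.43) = -2.32*v^4 + 3.84*v^3 - 0.58*v^2 + 1.14*v + 4.08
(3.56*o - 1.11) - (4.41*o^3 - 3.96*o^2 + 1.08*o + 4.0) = -4.41*o^3 + 3.96*o^2 + 2.48*o - 5.11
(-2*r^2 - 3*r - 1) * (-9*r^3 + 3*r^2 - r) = 18*r^5 + 21*r^4 + 2*r^3 + r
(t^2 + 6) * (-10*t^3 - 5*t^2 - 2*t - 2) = -10*t^5 - 5*t^4 - 62*t^3 - 32*t^2 - 12*t - 12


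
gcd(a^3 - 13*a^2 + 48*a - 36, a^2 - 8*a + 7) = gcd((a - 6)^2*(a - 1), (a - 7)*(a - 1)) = a - 1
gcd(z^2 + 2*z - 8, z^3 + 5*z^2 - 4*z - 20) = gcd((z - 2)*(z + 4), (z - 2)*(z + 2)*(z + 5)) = z - 2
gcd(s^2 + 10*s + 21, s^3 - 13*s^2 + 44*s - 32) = 1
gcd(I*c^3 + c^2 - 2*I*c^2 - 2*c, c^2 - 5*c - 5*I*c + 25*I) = 1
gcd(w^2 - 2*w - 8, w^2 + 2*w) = w + 2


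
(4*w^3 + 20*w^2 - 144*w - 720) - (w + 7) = 4*w^3 + 20*w^2 - 145*w - 727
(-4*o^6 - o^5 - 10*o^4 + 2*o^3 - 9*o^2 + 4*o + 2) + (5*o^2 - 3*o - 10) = -4*o^6 - o^5 - 10*o^4 + 2*o^3 - 4*o^2 + o - 8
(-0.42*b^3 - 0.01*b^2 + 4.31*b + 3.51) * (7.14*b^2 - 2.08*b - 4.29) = -2.9988*b^5 + 0.8022*b^4 + 32.596*b^3 + 16.1395*b^2 - 25.7907*b - 15.0579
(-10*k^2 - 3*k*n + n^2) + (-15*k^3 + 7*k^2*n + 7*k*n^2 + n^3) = -15*k^3 + 7*k^2*n - 10*k^2 + 7*k*n^2 - 3*k*n + n^3 + n^2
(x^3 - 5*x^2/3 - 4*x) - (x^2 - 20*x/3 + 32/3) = x^3 - 8*x^2/3 + 8*x/3 - 32/3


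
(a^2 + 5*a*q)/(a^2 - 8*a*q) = (a + 5*q)/(a - 8*q)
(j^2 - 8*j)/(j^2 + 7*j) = (j - 8)/(j + 7)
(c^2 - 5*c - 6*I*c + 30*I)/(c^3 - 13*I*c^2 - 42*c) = (c - 5)/(c*(c - 7*I))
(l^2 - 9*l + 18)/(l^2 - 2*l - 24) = (l - 3)/(l + 4)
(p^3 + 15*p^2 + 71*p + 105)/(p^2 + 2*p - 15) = (p^2 + 10*p + 21)/(p - 3)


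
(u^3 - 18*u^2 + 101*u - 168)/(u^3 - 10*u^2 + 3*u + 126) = (u^2 - 11*u + 24)/(u^2 - 3*u - 18)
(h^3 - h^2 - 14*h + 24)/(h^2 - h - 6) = (h^2 + 2*h - 8)/(h + 2)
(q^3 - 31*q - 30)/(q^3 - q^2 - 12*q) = (-q^3 + 31*q + 30)/(q*(-q^2 + q + 12))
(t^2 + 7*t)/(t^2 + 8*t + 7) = t/(t + 1)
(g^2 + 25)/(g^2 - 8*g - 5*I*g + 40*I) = (g + 5*I)/(g - 8)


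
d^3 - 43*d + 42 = (d - 6)*(d - 1)*(d + 7)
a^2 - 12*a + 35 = (a - 7)*(a - 5)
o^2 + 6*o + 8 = (o + 2)*(o + 4)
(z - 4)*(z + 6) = z^2 + 2*z - 24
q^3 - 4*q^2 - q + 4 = (q - 4)*(q - 1)*(q + 1)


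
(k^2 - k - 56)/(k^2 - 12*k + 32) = (k + 7)/(k - 4)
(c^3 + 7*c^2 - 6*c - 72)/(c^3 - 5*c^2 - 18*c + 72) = (c + 6)/(c - 6)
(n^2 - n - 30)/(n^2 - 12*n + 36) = (n + 5)/(n - 6)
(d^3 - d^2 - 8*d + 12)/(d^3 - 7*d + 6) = (d - 2)/(d - 1)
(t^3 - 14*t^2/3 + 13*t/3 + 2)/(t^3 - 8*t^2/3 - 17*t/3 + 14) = (3*t + 1)/(3*t + 7)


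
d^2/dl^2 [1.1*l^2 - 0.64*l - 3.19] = 2.20000000000000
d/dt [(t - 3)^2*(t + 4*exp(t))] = (t - 3)*(2*t + (t - 3)*(4*exp(t) + 1) + 8*exp(t))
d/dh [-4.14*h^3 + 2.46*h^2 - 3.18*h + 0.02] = -12.42*h^2 + 4.92*h - 3.18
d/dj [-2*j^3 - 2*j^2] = 2*j*(-3*j - 2)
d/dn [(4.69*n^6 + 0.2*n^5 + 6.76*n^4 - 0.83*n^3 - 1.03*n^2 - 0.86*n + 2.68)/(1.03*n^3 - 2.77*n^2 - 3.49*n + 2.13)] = (14.4921*n^8 - 51.5532*n^7 - 76.5397*n^6 + 19.6958*n^5 - 65.2872*n^4 + 65.1602*n^3 - 12.3724*n^2 + 10.4594*n + 7.5214)/(1.0609*n^6 - 5.7062*n^5 + 0.483499999999999*n^4 + 23.7224*n^3 + 0.379900000000001*n^2 - 14.8674*n + 4.5369)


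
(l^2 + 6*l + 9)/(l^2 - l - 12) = (l + 3)/(l - 4)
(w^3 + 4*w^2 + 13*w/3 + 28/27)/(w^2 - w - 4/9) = (9*w^2 + 33*w + 28)/(3*(3*w - 4))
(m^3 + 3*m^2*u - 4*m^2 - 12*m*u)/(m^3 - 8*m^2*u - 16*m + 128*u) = m*(-m - 3*u)/(-m^2 + 8*m*u - 4*m + 32*u)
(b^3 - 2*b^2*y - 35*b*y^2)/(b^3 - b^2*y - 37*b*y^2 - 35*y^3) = b/(b + y)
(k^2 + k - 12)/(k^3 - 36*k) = (k^2 + k - 12)/(k*(k^2 - 36))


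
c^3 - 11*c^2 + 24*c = c*(c - 8)*(c - 3)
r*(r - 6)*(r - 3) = r^3 - 9*r^2 + 18*r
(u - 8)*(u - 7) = u^2 - 15*u + 56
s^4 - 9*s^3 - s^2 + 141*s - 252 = (s - 7)*(s - 3)^2*(s + 4)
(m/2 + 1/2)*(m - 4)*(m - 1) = m^3/2 - 2*m^2 - m/2 + 2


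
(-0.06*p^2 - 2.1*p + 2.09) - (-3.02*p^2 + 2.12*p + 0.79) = 2.96*p^2 - 4.22*p + 1.3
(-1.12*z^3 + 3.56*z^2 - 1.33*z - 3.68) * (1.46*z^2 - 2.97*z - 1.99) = -1.6352*z^5 + 8.524*z^4 - 10.2862*z^3 - 8.5071*z^2 + 13.5763*z + 7.3232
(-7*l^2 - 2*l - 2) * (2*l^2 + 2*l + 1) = -14*l^4 - 18*l^3 - 15*l^2 - 6*l - 2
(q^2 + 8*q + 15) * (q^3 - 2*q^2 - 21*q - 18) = q^5 + 6*q^4 - 22*q^3 - 216*q^2 - 459*q - 270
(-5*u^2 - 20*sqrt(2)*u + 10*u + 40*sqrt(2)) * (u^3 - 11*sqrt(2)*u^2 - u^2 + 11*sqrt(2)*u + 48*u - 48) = -5*u^5 + 15*u^4 + 35*sqrt(2)*u^4 - 105*sqrt(2)*u^3 + 190*u^3 - 890*sqrt(2)*u^2 - 600*u^2 + 400*u + 2880*sqrt(2)*u - 1920*sqrt(2)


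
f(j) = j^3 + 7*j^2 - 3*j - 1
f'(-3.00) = -18.00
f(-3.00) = 44.00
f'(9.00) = 366.00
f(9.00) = 1268.00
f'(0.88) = 11.64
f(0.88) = 2.46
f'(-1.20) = -15.48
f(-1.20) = 10.95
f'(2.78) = 59.11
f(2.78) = 66.24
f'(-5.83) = 17.35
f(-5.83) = 56.26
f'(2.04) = 38.04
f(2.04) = 30.50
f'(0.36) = 2.43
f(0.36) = -1.13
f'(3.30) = 75.87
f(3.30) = 101.27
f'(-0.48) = -9.03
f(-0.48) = 1.94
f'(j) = 3*j^2 + 14*j - 3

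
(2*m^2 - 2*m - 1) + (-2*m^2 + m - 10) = -m - 11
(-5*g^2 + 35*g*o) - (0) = -5*g^2 + 35*g*o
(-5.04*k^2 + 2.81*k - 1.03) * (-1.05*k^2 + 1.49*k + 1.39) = 5.292*k^4 - 10.4601*k^3 - 1.7372*k^2 + 2.3712*k - 1.4317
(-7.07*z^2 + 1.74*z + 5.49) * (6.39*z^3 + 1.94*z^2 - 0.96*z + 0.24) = -45.1773*z^5 - 2.5972*z^4 + 45.2439*z^3 + 7.2834*z^2 - 4.8528*z + 1.3176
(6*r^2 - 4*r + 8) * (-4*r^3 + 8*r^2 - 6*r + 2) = -24*r^5 + 64*r^4 - 100*r^3 + 100*r^2 - 56*r + 16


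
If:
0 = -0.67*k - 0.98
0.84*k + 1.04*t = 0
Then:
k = -1.46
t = 1.18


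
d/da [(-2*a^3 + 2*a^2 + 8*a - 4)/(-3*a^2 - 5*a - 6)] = 2*(3*a^4 + 10*a^3 + 25*a^2 - 24*a - 34)/(9*a^4 + 30*a^3 + 61*a^2 + 60*a + 36)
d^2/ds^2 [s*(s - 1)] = 2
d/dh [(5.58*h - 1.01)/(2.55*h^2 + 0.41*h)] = (-14.229*h^2 + 5.151*h + 0.4141)/(h^2*(6.5025*h^2 + 2.091*h + 0.1681))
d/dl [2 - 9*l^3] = -27*l^2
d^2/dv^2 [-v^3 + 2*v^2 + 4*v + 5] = 4 - 6*v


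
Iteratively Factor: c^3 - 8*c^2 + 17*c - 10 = (c - 2)*(c^2 - 6*c + 5) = (c - 5)*(c - 2)*(c - 1)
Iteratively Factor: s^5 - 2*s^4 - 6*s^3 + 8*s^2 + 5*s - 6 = (s - 1)*(s^4 - s^3 - 7*s^2 + s + 6) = (s - 3)*(s - 1)*(s^3 + 2*s^2 - s - 2) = (s - 3)*(s - 1)^2*(s^2 + 3*s + 2) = (s - 3)*(s - 1)^2*(s + 1)*(s + 2)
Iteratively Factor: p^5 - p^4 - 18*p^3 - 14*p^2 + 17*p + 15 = (p - 1)*(p^4 - 18*p^2 - 32*p - 15) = (p - 1)*(p + 1)*(p^3 - p^2 - 17*p - 15) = (p - 1)*(p + 1)*(p + 3)*(p^2 - 4*p - 5) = (p - 1)*(p + 1)^2*(p + 3)*(p - 5)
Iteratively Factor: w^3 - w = (w)*(w^2 - 1) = w*(w + 1)*(w - 1)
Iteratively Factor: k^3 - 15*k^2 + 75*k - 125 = (k - 5)*(k^2 - 10*k + 25) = (k - 5)^2*(k - 5)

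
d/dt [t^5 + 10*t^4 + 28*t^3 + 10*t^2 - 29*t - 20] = 5*t^4 + 40*t^3 + 84*t^2 + 20*t - 29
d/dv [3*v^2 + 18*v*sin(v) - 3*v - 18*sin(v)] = 18*v*cos(v) + 6*v - 18*sqrt(2)*cos(v + pi/4) - 3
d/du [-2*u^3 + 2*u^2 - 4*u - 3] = -6*u^2 + 4*u - 4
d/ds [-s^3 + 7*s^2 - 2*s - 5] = -3*s^2 + 14*s - 2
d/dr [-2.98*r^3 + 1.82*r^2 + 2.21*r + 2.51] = -8.94*r^2 + 3.64*r + 2.21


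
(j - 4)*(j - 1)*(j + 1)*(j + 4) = j^4 - 17*j^2 + 16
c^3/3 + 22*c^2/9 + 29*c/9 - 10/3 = (c/3 + 1)*(c - 2/3)*(c + 5)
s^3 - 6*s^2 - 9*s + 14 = (s - 7)*(s - 1)*(s + 2)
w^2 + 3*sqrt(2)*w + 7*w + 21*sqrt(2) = (w + 7)*(w + 3*sqrt(2))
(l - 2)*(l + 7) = l^2 + 5*l - 14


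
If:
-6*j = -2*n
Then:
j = n/3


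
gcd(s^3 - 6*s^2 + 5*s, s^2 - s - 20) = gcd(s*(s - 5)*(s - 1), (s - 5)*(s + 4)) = s - 5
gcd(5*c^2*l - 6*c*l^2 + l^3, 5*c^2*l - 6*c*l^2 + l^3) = 5*c^2*l - 6*c*l^2 + l^3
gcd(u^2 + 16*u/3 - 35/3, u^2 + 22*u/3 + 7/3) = u + 7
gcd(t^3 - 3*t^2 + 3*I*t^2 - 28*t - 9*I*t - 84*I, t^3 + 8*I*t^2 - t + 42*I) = t + 3*I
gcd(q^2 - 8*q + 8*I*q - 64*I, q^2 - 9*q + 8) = q - 8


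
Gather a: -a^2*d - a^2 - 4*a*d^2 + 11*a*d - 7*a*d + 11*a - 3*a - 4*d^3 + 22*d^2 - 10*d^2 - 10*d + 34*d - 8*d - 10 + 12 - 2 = a^2*(-d - 1) + a*(-4*d^2 + 4*d + 8) - 4*d^3 + 12*d^2 + 16*d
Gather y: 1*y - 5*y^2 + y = -5*y^2 + 2*y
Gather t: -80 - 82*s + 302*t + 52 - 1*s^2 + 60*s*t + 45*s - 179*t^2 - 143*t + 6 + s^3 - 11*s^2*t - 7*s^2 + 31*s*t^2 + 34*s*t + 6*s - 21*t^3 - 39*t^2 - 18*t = s^3 - 8*s^2 - 31*s - 21*t^3 + t^2*(31*s - 218) + t*(-11*s^2 + 94*s + 141) - 22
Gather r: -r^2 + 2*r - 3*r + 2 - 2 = -r^2 - r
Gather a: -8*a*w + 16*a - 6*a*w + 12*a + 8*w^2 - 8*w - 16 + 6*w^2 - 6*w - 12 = a*(28 - 14*w) + 14*w^2 - 14*w - 28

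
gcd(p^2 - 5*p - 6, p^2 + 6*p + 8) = 1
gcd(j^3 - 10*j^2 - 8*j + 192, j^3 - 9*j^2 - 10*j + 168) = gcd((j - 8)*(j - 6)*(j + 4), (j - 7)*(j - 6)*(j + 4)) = j^2 - 2*j - 24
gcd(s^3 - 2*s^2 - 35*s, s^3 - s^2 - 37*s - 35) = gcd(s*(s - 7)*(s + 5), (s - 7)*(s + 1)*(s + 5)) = s^2 - 2*s - 35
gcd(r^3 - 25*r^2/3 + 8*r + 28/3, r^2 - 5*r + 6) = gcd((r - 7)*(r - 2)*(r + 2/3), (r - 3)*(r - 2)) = r - 2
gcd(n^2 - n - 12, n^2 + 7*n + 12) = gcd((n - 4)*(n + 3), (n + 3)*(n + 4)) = n + 3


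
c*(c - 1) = c^2 - c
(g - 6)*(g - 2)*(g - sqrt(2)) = g^3 - 8*g^2 - sqrt(2)*g^2 + 8*sqrt(2)*g + 12*g - 12*sqrt(2)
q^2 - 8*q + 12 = (q - 6)*(q - 2)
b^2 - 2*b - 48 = (b - 8)*(b + 6)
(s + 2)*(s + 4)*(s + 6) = s^3 + 12*s^2 + 44*s + 48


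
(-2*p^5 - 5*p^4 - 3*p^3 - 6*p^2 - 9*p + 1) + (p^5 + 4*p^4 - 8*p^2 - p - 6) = -p^5 - p^4 - 3*p^3 - 14*p^2 - 10*p - 5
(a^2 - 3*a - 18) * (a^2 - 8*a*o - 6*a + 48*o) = a^4 - 8*a^3*o - 9*a^3 + 72*a^2*o + 108*a - 864*o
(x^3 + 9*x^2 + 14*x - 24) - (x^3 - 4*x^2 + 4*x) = 13*x^2 + 10*x - 24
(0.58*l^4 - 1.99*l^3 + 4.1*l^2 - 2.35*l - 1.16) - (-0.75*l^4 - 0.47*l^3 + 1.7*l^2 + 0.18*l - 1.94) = 1.33*l^4 - 1.52*l^3 + 2.4*l^2 - 2.53*l + 0.78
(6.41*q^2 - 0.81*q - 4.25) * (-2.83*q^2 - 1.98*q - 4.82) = -18.1403*q^4 - 10.3995*q^3 - 17.2649*q^2 + 12.3192*q + 20.485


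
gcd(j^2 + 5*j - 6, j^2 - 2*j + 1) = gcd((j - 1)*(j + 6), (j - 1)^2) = j - 1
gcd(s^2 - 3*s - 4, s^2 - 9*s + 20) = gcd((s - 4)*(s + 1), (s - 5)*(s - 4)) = s - 4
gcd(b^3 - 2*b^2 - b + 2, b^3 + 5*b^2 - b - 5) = b^2 - 1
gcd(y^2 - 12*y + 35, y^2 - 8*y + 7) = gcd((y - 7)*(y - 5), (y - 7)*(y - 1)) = y - 7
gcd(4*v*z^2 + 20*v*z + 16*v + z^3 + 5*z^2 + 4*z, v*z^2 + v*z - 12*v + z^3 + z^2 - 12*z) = z + 4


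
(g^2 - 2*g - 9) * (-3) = -3*g^2 + 6*g + 27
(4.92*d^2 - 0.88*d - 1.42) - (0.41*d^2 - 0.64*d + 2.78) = 4.51*d^2 - 0.24*d - 4.2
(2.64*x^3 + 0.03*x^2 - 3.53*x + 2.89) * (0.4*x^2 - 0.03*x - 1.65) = 1.056*x^5 - 0.0672*x^4 - 5.7689*x^3 + 1.2124*x^2 + 5.7378*x - 4.7685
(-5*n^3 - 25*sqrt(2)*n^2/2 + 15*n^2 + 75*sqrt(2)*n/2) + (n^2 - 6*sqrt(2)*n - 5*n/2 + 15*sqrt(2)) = -5*n^3 - 25*sqrt(2)*n^2/2 + 16*n^2 - 5*n/2 + 63*sqrt(2)*n/2 + 15*sqrt(2)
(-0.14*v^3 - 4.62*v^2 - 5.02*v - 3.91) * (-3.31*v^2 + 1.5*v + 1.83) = 0.4634*v^5 + 15.0822*v^4 + 9.43*v^3 - 3.0425*v^2 - 15.0516*v - 7.1553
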